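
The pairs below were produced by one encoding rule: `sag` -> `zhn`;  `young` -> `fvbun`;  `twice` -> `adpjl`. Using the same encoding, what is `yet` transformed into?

fla

Compare letters: s→z is +7, a→h is +7, g→n is +7 — a constant shift. It's a constant shift of +7 (ROT7).
For yet: y+7=f, e+7=l, t+7=a.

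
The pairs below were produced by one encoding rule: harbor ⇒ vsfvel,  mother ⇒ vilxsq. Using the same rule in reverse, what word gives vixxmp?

litter

The output letters match the input read backwards, each shifted +4: harbor reversed is robrah. Read the word backwards and shift each letter +4.
Reversing it on vixxmp: shift back: v−4=r, i−4=e, x−4=t, x−4=t, m−4=i, p−4=l → rettil; then reverse → litter.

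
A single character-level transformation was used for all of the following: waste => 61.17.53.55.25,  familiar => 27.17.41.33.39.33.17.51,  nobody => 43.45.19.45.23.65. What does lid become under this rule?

w(#23)→61 and a(#1)→17: differences scale by 2, so n = 2·pos + 15. The formula is n = 2×(alphabet index, a=1) + 15.
Applying it to lid: l=12→39, i=9→33, d=4→23.

39.33.23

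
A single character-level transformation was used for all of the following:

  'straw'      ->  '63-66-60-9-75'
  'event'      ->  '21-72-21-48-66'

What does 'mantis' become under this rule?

s(#19)→63 and t(#20)→66: differences scale by 3, so n = 3·pos + 6. With a=1..z=26, the number is 3·pos + 6.
For mantis: m=13→45, a=1→9, n=14→48, t=20→66, i=9→33, s=19→63.

45-9-48-66-33-63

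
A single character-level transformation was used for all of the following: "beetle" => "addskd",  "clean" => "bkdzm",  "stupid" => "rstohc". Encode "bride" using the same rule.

aqhcd

Compare letters: b→a is +25, e→d is +25, e→d is +25 — a constant shift. It's a constant shift of +25 (ROT25).
For bride: b+25=a, r+25=q, i+25=h, d+25=c, e+25=d.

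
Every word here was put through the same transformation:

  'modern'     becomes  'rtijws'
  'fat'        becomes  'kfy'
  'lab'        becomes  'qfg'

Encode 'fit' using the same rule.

kny

Compare letters: m→r is +5, o→t is +5, d→i is +5 — a constant shift. This is a Caesar cipher with shift 5.
Applying it to fit: f+5=k, i+5=n, t+5=y.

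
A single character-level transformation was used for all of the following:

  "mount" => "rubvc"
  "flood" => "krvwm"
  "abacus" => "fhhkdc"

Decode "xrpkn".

In mount: m→r is +5, o→u is +6, u→b is +7, n→v is +8 — the shift increases by 1 each position. The shift increases by 1 at each position, starting from +5: 5, 6, 7, ….
Reversing it on xrpkn: x−5=s, r−6=l, p−7=i, k−8=c, n−9=e.

slice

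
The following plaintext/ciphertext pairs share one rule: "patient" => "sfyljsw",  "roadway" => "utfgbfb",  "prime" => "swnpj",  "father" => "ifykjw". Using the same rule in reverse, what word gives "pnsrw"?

A repeating key of period 3 is used — shifts +3, +5, +5 over and over.
Undoing it on pnsrw: p−3=m, n−5=i, s−5=n, r−3=o, w−5=r.

minor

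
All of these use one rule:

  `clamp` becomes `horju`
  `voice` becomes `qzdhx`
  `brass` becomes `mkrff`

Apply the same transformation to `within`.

ldaide

Each letter's alphabet position (a=0..z=25) is mapped through 21·x+17 mod 26 — an affine cipher.
Applying it to within: w(22)→21·22+17≡11=l; i(8)→21·8+17≡3=d; t(19)→21·19+17≡0=a; h(7)→21·7+17≡8=i; i(8)→21·8+17≡3=d; n(13)→21·13+17≡4=e (all mod 26).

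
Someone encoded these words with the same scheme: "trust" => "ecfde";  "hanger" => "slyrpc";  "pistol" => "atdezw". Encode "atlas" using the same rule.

lewld

It's a constant shift of +11 (ROT11).
Applying it to atlas: a+11=l, t+11=e, l+11=w, a+11=l, s+11=d.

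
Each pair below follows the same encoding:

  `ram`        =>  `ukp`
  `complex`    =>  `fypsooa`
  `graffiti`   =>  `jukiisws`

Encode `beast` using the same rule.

The shift depends on letter class: consonant r→u is +3, but vowel a→k is +10. Vowels shift forward by 10 and consonants shift forward by 3.
Applying it to beast: b(cons)+3=e, e(vowel)+10=o, a(vowel)+10=k, s(cons)+3=v, t(cons)+3=w.

eokvw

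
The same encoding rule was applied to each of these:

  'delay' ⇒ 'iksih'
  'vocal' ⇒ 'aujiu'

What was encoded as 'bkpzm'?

weird

In delay: d→i is +5, e→k is +6, l→s is +7, a→i is +8 — the shift increases by 1 each position. Letter i (0-indexed) is shifted by i+5, so successive shifts are 5, 6, 7, ….
Undoing it on bkpzm: b−5=w, k−6=e, p−7=i, z−8=r, m−9=d.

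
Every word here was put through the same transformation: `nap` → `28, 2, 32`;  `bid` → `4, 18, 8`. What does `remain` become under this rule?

n(#14)→28 and a(#1)→2: differences scale by 2, so n = 2·pos + 0. Each letter becomes 2×(its alphabet position, a=1..z=26).
For remain: r=18→36, e=5→10, m=13→26, a=1→2, i=9→18, n=14→28.

36, 10, 26, 2, 18, 28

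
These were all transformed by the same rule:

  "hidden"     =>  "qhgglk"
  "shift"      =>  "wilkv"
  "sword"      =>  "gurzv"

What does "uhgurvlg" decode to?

disorder

The output letters match the input read backwards, each shifted +3: hidden reversed is neddih. Two steps: reverse the string, then apply a Caesar shift of +3.
Reversing it on uhgurvlg: shift back: u−3=r, h−3=e, g−3=d, u−3=r, r−3=o, v−3=s, l−3=i, g−3=d → redrosid; then reverse → disorder.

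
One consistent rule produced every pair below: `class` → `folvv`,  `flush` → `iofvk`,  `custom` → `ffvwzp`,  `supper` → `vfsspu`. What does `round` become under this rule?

The rule splits by letter class: vowels +11, consonants +3.
For round: r(cons)+3=u, o(vowel)+11=z, u(vowel)+11=f, n(cons)+3=q, d(cons)+3=g.

uzfqg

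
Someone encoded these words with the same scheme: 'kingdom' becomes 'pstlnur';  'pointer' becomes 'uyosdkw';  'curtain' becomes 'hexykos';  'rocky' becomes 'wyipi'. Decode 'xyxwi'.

sorry

Shifts by position in kingdom: pos 0: k→p (+5), pos 1: i→s (+10), pos 2: n→t (+6), pos 3: g→l (+5), pos 4: d→n (+10), pos 5: o→u (+6) — repeating every 3. The shifts repeat in a cycle of length 3: positions 0,1,… shift by +5, +10, +6, then the pattern repeats.
Undoing it on xyxwi: x−5=s, y−10=o, x−6=r, w−5=r, i−10=y.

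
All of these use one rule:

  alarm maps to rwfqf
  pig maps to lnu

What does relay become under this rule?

The output letters match the input read backwards, each shifted +5: alarm reversed is mrala. Two steps: reverse the string, then apply a Caesar shift of +5.
Applying it to relay: reverse → yaler; then shift: y+5=d, a+5=f, l+5=q, e+5=j, r+5=w.

dfqjw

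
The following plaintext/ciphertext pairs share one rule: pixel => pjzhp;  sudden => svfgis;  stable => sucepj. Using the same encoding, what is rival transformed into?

In pixel: p→p is +0, i→j is +1, x→z is +2, e→h is +3 — the shift increases by 1 each position. Each letter shifts forward by its position index (0, 1, 2, …) — the shift grows by one for each successive letter.
On rival: r+0=r, i+1=j, v+2=x, a+3=d, l+4=p.

rjxdp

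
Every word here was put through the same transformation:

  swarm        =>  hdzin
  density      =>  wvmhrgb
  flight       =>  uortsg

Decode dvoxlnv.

Each pair mirrors across the alphabet (s↔h, w↔d, a↔z): positions sum to 25. Letters are reflected about the middle of the alphabet (position → 25−position): Atbash.
Decoding dvoxlnv: d↔w, v↔e, o↔l, x↔c, l↔o, n↔m, v↔e.

welcome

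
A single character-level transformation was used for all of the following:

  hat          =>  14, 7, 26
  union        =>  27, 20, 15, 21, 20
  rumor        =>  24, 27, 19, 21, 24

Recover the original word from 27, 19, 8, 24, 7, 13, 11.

umbrage

h is letter #8 and maps to 14: an offset of 6. Each letter is replaced by its alphabet position (a=1..z=26) + 6.
Decoding 27, 19, 8, 24, 7, 13, 11: 27→(27−6)÷1=21=u, 19→(19−6)÷1=13=m, 8→(8−6)÷1=2=b, 24→(24−6)÷1=18=r, 7→(7−6)÷1=1=a, 13→(13−6)÷1=7=g, 11→(11−6)÷1=5=e.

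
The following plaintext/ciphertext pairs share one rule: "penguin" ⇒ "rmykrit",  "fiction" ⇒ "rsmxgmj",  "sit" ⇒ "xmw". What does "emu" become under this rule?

Read the word backwards and shift each letter +4.
On emu: reverse → ume; then shift: u+4=y, m+4=q, e+4=i.

yqi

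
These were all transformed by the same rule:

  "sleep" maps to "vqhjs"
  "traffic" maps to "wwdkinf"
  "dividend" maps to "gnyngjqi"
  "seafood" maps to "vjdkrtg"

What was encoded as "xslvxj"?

unique

It's a Vigenère-style cipher with numeric key [3,5]: position i shifts by key[i mod 2].
Undoing it on xslvxj: x−3=u, s−5=n, l−3=i, v−5=q, x−3=u, j−5=e.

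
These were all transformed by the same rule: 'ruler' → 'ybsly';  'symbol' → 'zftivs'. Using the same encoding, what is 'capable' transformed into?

jhwhisl

Compare letters: r→y is +7, u→b is +7, l→s is +7 — a constant shift. It's a constant shift of +7 (ROT7).
Applying it to capable: c+7=j, a+7=h, p+7=w, a+7=h, b+7=i, l+7=s, e+7=l.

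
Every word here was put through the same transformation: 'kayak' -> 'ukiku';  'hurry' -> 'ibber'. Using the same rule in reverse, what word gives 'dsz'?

The output letters match the input read backwards, each shifted +10: kayak reversed is kayak. Two steps: reverse the string, then apply a Caesar shift of +10.
Decoding dsz: shift back: d−10=t, s−10=i, z−10=p → tip; then reverse → pit.

pit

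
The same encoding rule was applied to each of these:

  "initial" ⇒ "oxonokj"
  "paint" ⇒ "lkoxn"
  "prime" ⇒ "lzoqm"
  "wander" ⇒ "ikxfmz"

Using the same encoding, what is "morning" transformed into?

i(8)→o(14) and n(13)→x(23) fit y≡7x+10 (mod 26); the inverse of 7 mod 26 is 15. This is an affine cipher: with a=0,…,z=25, each position x becomes (7x+10) mod 26.
For morning: m(12)→7·12+10≡16=q; o(14)→7·14+10≡4=e; r(17)→7·17+10≡25=z; n(13)→7·13+10≡23=x; i(8)→7·8+10≡14=o; n(13)→7·13+10≡23=x; g(6)→7·6+10≡0=a (all mod 26).

qezxoxa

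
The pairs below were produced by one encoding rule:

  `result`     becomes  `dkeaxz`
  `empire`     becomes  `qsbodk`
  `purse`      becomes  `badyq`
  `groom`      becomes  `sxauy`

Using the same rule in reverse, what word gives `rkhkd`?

It's a Vigenère-style cipher with numeric key [12,6]: position i shifts by key[i mod 2].
Decoding rkhkd: r−12=f, k−6=e, h−12=v, k−6=e, d−12=r.

fever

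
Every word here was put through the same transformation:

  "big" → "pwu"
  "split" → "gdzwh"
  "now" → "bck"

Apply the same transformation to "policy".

Compare letters: b→p is +14, i→w is +14, g→u is +14 — a constant shift. It's a constant shift of +14 (ROT14).
On policy: p+14=d, o+14=c, l+14=z, i+14=w, c+14=q, y+14=m.

dczwqm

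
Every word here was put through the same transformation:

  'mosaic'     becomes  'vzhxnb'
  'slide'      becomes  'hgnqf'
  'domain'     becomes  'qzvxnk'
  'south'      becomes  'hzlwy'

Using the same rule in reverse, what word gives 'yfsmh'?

herbs

m(12)→v(21) and o(14)→z(25) fit y≡15x+23 (mod 26); the inverse of 15 mod 26 is 7. This is an affine cipher: with a=0,…,z=25, each position x becomes (15x+23) mod 26.
Decoding yfsmh: y(24)→7·(24−23)≡7=h; f(5)→7·(5−23)≡4=e; s(18)→7·(18−23)≡17=r; m(12)→7·(12−23)≡1=b; h(7)→7·(7−23)≡18=s (all mod 26).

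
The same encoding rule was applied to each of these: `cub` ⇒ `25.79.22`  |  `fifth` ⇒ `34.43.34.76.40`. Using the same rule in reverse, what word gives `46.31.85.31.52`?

jewel

c(#3)→25 and u(#21)→79: differences scale by 3, so n = 3·pos + 16. With a=1..z=26, the number is 3·pos + 16.
Reversing it on 46.31.85.31.52: 46→(46−16)÷3=10=j, 31→(31−16)÷3=5=e, 85→(85−16)÷3=23=w, 31→(31−16)÷3=5=e, 52→(52−16)÷3=12=l.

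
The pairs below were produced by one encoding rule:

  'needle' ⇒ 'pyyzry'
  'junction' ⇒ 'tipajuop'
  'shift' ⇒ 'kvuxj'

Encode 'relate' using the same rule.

lyrcjy

n(13)→p(15) and e(4)→y(24) fit y≡25x+2 (mod 26); the inverse of 25 mod 26 is 25. Each letter's alphabet position (a=0..z=25) is mapped through 25·x+2 mod 26 — an affine cipher.
For relate: r(17)→25·17+2≡11=l; e(4)→25·4+2≡24=y; l(11)→25·11+2≡17=r; a(0)→25·0+2≡2=c; t(19)→25·19+2≡9=j; e(4)→25·4+2≡24=y (all mod 26).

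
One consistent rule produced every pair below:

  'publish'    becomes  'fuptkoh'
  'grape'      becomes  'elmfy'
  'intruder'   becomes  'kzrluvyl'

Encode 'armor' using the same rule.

p(15)→f(5) and u(20)→u(20) fit y≡3x+12 (mod 26); the inverse of 3 mod 26 is 9. Each letter's alphabet position (a=0..z=25) is mapped through 3·x+12 mod 26 — an affine cipher.
On armor: a(0)→3·0+12≡12=m; r(17)→3·17+12≡11=l; m(12)→3·12+12≡22=w; o(14)→3·14+12≡2=c; r(17)→3·17+12≡11=l (all mod 26).

mlwcl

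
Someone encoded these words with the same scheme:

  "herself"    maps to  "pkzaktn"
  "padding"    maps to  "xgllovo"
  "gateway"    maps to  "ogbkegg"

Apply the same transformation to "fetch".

nkbkp

The shift depends on letter class: consonant h→p is +8, but vowel e→k is +6. Two shifts are in play — +6 for a/e/i/o/u, +8 for every other letter.
On fetch: f(cons)+8=n, e(vowel)+6=k, t(cons)+8=b, c(cons)+8=k, h(cons)+8=p.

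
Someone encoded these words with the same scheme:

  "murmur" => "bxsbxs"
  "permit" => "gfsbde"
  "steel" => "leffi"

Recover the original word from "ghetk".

patch

m(12)→b(1) and u(20)→x(23) fit y≡19x+7 (mod 26); the inverse of 19 mod 26 is 11. This is an affine cipher: with a=0,…,z=25, each position x becomes (19x+7) mod 26.
Decoding ghetk: g(6)→11·(6−7)≡15=p; h(7)→11·(7−7)≡0=a; e(4)→11·(4−7)≡19=t; t(19)→11·(19−7)≡2=c; k(10)→11·(10−7)≡7=h (all mod 26).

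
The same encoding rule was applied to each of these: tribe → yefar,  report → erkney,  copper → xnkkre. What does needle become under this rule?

t(19)→y(24) and r(17)→e(4) fit y≡23x+3 (mod 26); the inverse of 23 mod 26 is 17. Each letter's alphabet position (a=0..z=25) is mapped through 23·x+3 mod 26 — an affine cipher.
For needle: n(13)→23·13+3≡16=q; e(4)→23·4+3≡17=r; e(4)→23·4+3≡17=r; d(3)→23·3+3≡20=u; l(11)→23·11+3≡22=w; e(4)→23·4+3≡17=r (all mod 26).

qrruwr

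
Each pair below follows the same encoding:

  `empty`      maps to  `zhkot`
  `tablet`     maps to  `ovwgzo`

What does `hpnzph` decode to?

museum

Compare letters: e→z is +21, m→h is +21, p→k is +21 — a constant shift. Every letter moves 21 places later in the alphabet, wrapping around z→a.
Reversing it on hpnzph: h−21=m, p−21=u, n−21=s, z−21=e, p−21=u, h−21=m.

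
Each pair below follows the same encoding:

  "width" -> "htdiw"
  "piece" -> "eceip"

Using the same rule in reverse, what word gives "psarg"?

The output letters match the input read backwards: width reversed is htdiw. It's just the letters in reverse order.
Decoding psarg: then reverse → grasp.

grasp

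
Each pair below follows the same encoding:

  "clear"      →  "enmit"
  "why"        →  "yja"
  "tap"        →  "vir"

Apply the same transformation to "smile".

uoqnm

The shift depends on letter class: consonant c→e is +2, but vowel e→m is +8. The rule splits by letter class: vowels +8, consonants +2.
On smile: s(cons)+2=u, m(cons)+2=o, i(vowel)+8=q, l(cons)+2=n, e(vowel)+8=m.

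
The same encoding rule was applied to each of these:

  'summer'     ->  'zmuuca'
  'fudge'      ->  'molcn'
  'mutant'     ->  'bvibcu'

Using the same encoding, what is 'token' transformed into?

The output letters match the input read backwards, each shifted +8: summer reversed is remmus. Two steps: reverse the string, then apply a Caesar shift of +8.
Applying it to token: reverse → nekot; then shift: n+8=v, e+8=m, k+8=s, o+8=w, t+8=b.

vmswb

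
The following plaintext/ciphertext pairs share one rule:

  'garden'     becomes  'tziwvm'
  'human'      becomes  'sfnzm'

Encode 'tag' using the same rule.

gzt

Each pair mirrors across the alphabet (g↔t, a↔z, r↔i): positions sum to 25. Each letter is replaced by its mirror in the alphabet: a↔z, b↔y, c↔x, and so on (the Atbash cipher).
For tag: t↔g, a↔z, g↔t.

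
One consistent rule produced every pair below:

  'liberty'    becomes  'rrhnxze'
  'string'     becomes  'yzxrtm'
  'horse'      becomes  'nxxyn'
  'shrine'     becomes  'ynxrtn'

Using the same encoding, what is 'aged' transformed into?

jmnj

The shift depends on letter class: consonant l→r is +6, but vowel i→r is +9. The rule splits by letter class: vowels +9, consonants +6.
On aged: a(vowel)+9=j, g(cons)+6=m, e(vowel)+9=n, d(cons)+6=j.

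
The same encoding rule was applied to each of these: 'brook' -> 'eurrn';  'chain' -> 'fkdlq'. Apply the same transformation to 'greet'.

juhhw

Compare letters: b→e is +3, r→u is +3, o→r is +3 — a constant shift. Every letter moves 3 places later in the alphabet, wrapping around z→a.
On greet: g+3=j, r+3=u, e+3=h, e+3=h, t+3=w.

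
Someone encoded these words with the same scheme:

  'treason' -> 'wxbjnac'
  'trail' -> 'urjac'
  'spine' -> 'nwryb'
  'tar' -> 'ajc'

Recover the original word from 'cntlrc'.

The word is reversed, then every letter is shifted forward by 9.
Decoding cntlrc: shift back: c−9=t, n−9=e, t−9=k, l−9=c, r−9=i, c−9=t → tekcit; then reverse → ticket.

ticket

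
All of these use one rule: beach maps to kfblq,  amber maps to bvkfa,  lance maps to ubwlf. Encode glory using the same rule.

pupah

The shift depends on letter class: consonant b→k is +9, but vowel e→f is +1. The rule splits by letter class: vowels +1, consonants +9.
On glory: g(cons)+9=p, l(cons)+9=u, o(vowel)+1=p, r(cons)+9=a, y(cons)+9=h.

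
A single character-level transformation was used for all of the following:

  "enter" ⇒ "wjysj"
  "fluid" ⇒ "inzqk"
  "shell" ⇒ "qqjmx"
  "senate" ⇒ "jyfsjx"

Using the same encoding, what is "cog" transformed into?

The word is reversed, then every letter is shifted forward by 5.
For cog: reverse → goc; then shift: g+5=l, o+5=t, c+5=h.

lth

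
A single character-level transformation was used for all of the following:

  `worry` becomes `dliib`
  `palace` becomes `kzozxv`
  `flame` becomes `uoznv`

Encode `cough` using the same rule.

xlfts

Letters are reflected about the middle of the alphabet (position → 25−position): Atbash.
Applying it to cough: c↔x, o↔l, u↔f, g↔t, h↔s.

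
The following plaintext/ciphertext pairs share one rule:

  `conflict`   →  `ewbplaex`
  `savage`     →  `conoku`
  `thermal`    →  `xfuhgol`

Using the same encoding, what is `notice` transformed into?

c(2)→e(4) and o(14)→w(22) fit y≡21x+14 (mod 26); the inverse of 21 mod 26 is 5. Each letter's alphabet position (a=0..z=25) is mapped through 21·x+14 mod 26 — an affine cipher.
For notice: n(13)→21·13+14≡1=b; o(14)→21·14+14≡22=w; t(19)→21·19+14≡23=x; i(8)→21·8+14≡0=a; c(2)→21·2+14≡4=e; e(4)→21·4+14≡20=u (all mod 26).

bwxaeu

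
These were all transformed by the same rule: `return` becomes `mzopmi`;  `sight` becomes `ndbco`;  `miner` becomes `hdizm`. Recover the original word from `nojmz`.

Compare letters: r→m is +21, e→z is +21, t→o is +21 — a constant shift. Every letter moves 21 places later in the alphabet, wrapping around z→a.
Decoding nojmz: n−21=s, o−21=t, j−21=o, m−21=r, z−21=e.

store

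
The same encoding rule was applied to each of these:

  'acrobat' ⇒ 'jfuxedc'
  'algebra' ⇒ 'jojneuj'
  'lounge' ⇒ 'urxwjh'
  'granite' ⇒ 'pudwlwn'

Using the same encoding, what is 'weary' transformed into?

fhdab

Shifts by position in acrobat: pos 0: a→j (+9), pos 1: c→f (+3), pos 2: r→u (+3), pos 3: o→x (+9), pos 4: b→e (+3), pos 5: a→d (+3) — repeating every 3. It's a Vigenère-style cipher with numeric key [9,3,3]: position i shifts by key[i mod 3].
For weary: w+9=f, e+3=h, a+3=d, r+9=a, y+3=b.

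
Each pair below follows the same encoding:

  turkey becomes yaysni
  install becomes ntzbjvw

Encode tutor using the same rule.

yaawa

In turkey: t→y is +5, u→a is +6, r→y is +7, k→s is +8 — the shift increases by 1 each position. Each letter shifts forward by (position + 5), i.e. 5, 6, 7, … — the shift grows by one for each successive letter.
For tutor: t+5=y, u+6=a, t+7=a, o+8=w, r+9=a.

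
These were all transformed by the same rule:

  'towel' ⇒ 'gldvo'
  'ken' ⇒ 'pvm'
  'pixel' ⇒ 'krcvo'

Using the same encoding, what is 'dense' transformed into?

wvmhv

Each pair mirrors across the alphabet (t↔g, o↔l, w↔d): positions sum to 25. Each letter is replaced by its mirror in the alphabet: a↔z, b↔y, c↔x, and so on (the Atbash cipher).
For dense: d↔w, e↔v, n↔m, s↔h, e↔v.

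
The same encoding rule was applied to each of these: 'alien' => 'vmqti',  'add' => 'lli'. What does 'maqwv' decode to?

The output letters match the input read backwards, each shifted +8: alien reversed is neila. The word is reversed, then every letter is shifted forward by 8.
Reversing it on maqwv: shift back: m−8=e, a−8=s, q−8=i, w−8=o, v−8=n → esion; then reverse → noise.

noise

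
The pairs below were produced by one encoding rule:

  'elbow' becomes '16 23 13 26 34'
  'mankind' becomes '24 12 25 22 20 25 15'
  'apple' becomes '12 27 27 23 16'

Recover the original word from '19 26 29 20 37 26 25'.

Each letter is replaced by its alphabet position (a=1..z=26) + 11.
Decoding 19 26 29 20 37 26 25: 19→(19−11)÷1=8=h, 26→(26−11)÷1=15=o, 29→(29−11)÷1=18=r, 20→(20−11)÷1=9=i, 37→(37−11)÷1=26=z, 26→(26−11)÷1=15=o, 25→(25−11)÷1=14=n.

horizon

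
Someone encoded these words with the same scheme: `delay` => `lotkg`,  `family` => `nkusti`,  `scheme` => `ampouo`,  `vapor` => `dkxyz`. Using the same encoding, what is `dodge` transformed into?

Shifts by position in delay: pos 0: d→l (+8), pos 1: e→o (+10), pos 2: l→t (+8), pos 3: a→k (+10) — repeating every 2. It's a Vigenère-style cipher with numeric key [8,10]: position i shifts by key[i mod 2].
Applying it to dodge: d+8=l, o+10=y, d+8=l, g+10=q, e+8=m.

lylqm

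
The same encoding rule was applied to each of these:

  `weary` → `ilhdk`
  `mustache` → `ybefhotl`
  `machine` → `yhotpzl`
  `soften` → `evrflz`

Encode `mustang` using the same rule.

The shift depends on letter class: consonant w→i is +12, but vowel e→l is +7. Vowels shift forward by 7 and consonants shift forward by 12.
Applying it to mustang: m(cons)+12=y, u(vowel)+7=b, s(cons)+12=e, t(cons)+12=f, a(vowel)+7=h, n(cons)+12=z, g(cons)+12=s.

ybefhzs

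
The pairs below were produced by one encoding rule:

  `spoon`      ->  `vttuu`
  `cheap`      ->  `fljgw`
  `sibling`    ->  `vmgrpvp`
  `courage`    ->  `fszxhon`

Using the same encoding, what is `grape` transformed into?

The shift increases by 1 at each position, starting from +3: 3, 4, 5, ….
For grape: g+3=j, r+4=v, a+5=f, p+6=v, e+7=l.

jvfvl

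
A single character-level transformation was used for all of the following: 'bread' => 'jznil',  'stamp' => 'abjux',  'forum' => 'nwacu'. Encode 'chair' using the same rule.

kpjqz

The shifts repeat in a cycle of length 3: positions 0,1,… shift by +8, +8, +9, then the pattern repeats.
On chair: c+8=k, h+8=p, a+9=j, i+8=q, r+8=z.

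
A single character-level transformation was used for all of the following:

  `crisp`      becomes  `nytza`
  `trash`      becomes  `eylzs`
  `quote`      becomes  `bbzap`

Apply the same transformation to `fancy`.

qhyjj

Shifts by position in crisp: pos 0: c→n (+11), pos 1: r→y (+7), pos 2: i→t (+11), pos 3: s→z (+7) — repeating every 2. A repeating key of period 2 is used — shifts +11, +7 over and over.
For fancy: f+11=q, a+7=h, n+11=y, c+7=j, y+11=j.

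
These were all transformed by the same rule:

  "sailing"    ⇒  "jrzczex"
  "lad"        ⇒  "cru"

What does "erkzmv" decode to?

This is a Caesar cipher with shift 17.
Decoding erkzmv: e−17=n, r−17=a, k−17=t, z−17=i, m−17=v, v−17=e.

native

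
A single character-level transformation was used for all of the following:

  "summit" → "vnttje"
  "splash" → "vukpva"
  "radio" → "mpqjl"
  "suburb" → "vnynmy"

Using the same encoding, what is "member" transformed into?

tztyzm

This is an affine cipher: with a=0,…,z=25, each position x becomes (9x+15) mod 26.
On member: m(12)→9·12+15≡19=t; e(4)→9·4+15≡25=z; m(12)→9·12+15≡19=t; b(1)→9·1+15≡24=y; e(4)→9·4+15≡25=z; r(17)→9·17+15≡12=m (all mod 26).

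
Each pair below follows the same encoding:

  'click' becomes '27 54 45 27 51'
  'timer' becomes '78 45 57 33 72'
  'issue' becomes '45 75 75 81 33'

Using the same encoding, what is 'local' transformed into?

With a=1..z=26, the number is 3·pos + 18.
Applying it to local: l=12→54, o=15→63, c=3→27, a=1→21, l=12→54.

54 63 27 21 54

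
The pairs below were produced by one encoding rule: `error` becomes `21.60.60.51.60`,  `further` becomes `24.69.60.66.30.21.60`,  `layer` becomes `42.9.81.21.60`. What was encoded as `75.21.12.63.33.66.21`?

website

The formula is n = 3×(alphabet index, a=1) + 6.
Undoing it on 75.21.12.63.33.66.21: 75→(75−6)÷3=23=w, 21→(21−6)÷3=5=e, 12→(12−6)÷3=2=b, 63→(63−6)÷3=19=s, 33→(33−6)÷3=9=i, 66→(66−6)÷3=20=t, 21→(21−6)÷3=5=e.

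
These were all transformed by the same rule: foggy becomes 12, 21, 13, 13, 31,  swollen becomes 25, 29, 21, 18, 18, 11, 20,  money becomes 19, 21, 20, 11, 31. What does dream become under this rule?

f is letter #6 and maps to 12: an offset of 6. Letters become their 1-based position plus 6 (so a→7, b→8, …).
Applying it to dream: d=4→10, r=18→24, e=5→11, a=1→7, m=13→19.

10, 24, 11, 7, 19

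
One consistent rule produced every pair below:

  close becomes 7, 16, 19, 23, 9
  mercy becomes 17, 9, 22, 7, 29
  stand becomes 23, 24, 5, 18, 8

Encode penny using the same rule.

c is letter #3 and maps to 7: an offset of 4. Letters become their 1-based position plus 4 (so a→5, b→6, …).
For penny: p=16→20, e=5→9, n=14→18, n=14→18, y=25→29.

20, 9, 18, 18, 29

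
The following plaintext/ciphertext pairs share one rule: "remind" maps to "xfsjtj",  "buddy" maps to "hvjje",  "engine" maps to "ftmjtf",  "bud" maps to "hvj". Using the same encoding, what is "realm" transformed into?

Two shifts are in play — +1 for a/e/i/o/u, +6 for every other letter.
Applying it to realm: r(cons)+6=x, e(vowel)+1=f, a(vowel)+1=b, l(cons)+6=r, m(cons)+6=s.

xfbrs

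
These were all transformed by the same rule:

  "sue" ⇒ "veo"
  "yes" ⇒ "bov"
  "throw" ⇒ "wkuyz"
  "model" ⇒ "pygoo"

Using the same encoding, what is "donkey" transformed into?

The shift depends on letter class: consonant s→v is +3, but vowel u→e is +10. Two shifts are in play — +10 for a/e/i/o/u, +3 for every other letter.
On donkey: d(cons)+3=g, o(vowel)+10=y, n(cons)+3=q, k(cons)+3=n, e(vowel)+10=o, y(cons)+3=b.

gyqnob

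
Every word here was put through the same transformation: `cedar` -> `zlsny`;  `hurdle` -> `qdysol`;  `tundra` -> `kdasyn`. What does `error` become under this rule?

This is an affine cipher: with a=0,…,z=25, each position x becomes (19x+13) mod 26.
Applying it to error: e(4)→19·4+13≡11=l; r(17)→19·17+13≡24=y; r(17)→19·17+13≡24=y; o(14)→19·14+13≡19=t; r(17)→19·17+13≡24=y (all mod 26).

lyyty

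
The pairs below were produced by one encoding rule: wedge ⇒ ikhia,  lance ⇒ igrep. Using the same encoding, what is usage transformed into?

ikewy

The output letters match the input read backwards, each shifted +4: wedge reversed is egdew. Read the word backwards and shift each letter +4.
Applying it to usage: reverse → egasu; then shift: e+4=i, g+4=k, a+4=e, s+4=w, u+4=y.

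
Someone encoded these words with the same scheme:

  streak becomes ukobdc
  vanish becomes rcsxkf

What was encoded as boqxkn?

danger

The output letters match the input read backwards, each shifted +10: streak reversed is kaerts. The word is reversed, then every letter is shifted forward by 10.
Undoing it on boqxkn: shift back: b−10=r, o−10=e, q−10=g, x−10=n, k−10=a, n−10=d → regnad; then reverse → danger.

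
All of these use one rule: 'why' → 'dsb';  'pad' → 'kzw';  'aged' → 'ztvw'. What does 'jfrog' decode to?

quilt

Each pair mirrors across the alphabet (w↔d, h↔s, y↔b): positions sum to 25. This is the alphabet-reversal cipher (Atbash): a becomes z, b becomes y, etc.
Undoing it on jfrog: j↔q, f↔u, r↔i, o↔l, g↔t.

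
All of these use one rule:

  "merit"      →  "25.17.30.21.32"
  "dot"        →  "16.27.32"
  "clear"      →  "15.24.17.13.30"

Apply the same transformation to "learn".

m is letter #13 and maps to 25: an offset of 12. Each letter is replaced by its alphabet position (a=1..z=26) + 12.
For learn: l=12→24, e=5→17, a=1→13, r=18→30, n=14→26.

24.17.13.30.26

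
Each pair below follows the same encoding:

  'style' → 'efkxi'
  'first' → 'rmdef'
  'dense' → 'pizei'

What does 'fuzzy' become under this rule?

The shift depends on letter class: consonant s→e is +12, but vowel e→i is +4. The rule splits by letter class: vowels +4, consonants +12.
On fuzzy: f(cons)+12=r, u(vowel)+4=y, z(cons)+12=l, z(cons)+12=l, y(cons)+12=k.

ryllk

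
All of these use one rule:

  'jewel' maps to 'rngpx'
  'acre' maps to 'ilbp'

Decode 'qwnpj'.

index

Letter i (0-indexed) is shifted by i+8, so successive shifts are 8, 9, 10, ….
Undoing it on qwnpj: q−8=i, w−9=n, n−10=d, p−11=e, j−12=x.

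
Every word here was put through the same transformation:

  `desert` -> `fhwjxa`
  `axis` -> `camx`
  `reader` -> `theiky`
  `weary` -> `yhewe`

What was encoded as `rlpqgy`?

pillar

In desert: d→f is +2, e→h is +3, s→w is +4, e→j is +5 — the shift increases by 1 each position. Each letter shifts forward by (position + 2), i.e. 2, 3, 4, … — the shift grows by one for each successive letter.
Decoding rlpqgy: r−2=p, l−3=i, p−4=l, q−5=l, g−6=a, y−7=r.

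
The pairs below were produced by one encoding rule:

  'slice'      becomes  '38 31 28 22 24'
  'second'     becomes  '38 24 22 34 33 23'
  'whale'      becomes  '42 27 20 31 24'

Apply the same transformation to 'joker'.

29 34 30 24 37

Letters become their 1-based position plus 19 (so a→20, b→21, …).
For joker: j=10→29, o=15→34, k=11→30, e=5→24, r=18→37.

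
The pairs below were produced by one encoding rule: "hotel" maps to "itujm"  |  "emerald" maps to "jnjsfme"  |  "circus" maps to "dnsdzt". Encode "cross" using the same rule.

The shift depends on letter class: consonant h→i is +1, but vowel o→t is +5. Vowels shift forward by 5 and consonants shift forward by 1.
For cross: c(cons)+1=d, r(cons)+1=s, o(vowel)+5=t, s(cons)+1=t, s(cons)+1=t.

dsttt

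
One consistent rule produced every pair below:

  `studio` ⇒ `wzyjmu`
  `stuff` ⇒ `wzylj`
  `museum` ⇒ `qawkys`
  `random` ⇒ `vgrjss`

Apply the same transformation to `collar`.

guprex

Shifts by position in studio: pos 0: s→w (+4), pos 1: t→z (+6), pos 2: u→y (+4), pos 3: d→j (+6) — repeating every 2. A repeating key of period 2 is used — shifts +4, +6 over and over.
On collar: c+4=g, o+6=u, l+4=p, l+6=r, a+4=e, r+6=x.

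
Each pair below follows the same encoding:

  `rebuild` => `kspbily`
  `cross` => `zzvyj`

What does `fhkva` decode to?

today

The output letters match the input read backwards, each shifted +7: rebuild reversed is dliuber. The word is reversed, then every letter is shifted forward by 7.
Undoing it on fhkva: shift back: f−7=y, h−7=a, k−7=d, v−7=o, a−7=t → yadot; then reverse → today.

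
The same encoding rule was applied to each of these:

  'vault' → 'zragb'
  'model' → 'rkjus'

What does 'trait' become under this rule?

zogxz

The output letters match the input read backwards, each shifted +6: vault reversed is tluav. Read the word backwards and shift each letter +6.
On trait: reverse → tiart; then shift: t+6=z, i+6=o, a+6=g, r+6=x, t+6=z.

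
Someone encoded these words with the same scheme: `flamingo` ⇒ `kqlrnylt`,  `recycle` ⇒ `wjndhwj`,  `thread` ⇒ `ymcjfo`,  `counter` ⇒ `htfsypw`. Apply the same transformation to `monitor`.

The shifts repeat in a cycle of length 3: positions 0,1,… shift by +5, +5, +11, then the pattern repeats.
Applying it to monitor: m+5=r, o+5=t, n+11=y, i+5=n, t+5=y, o+11=z, r+5=w.

rtynyzw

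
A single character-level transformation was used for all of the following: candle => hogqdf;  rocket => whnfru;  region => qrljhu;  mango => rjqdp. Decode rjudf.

cargo

The output letters match the input read backwards, each shifted +3: candle reversed is eldnac. Two steps: reverse the string, then apply a Caesar shift of +3.
Undoing it on rjudf: shift back: r−3=o, j−3=g, u−3=r, d−3=a, f−3=c → ograc; then reverse → cargo.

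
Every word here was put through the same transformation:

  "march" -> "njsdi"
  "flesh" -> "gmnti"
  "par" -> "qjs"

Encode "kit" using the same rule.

The shift depends on letter class: consonant m→n is +1, but vowel a→j is +9. Two shifts are in play — +9 for a/e/i/o/u, +1 for every other letter.
Applying it to kit: k(cons)+1=l, i(vowel)+9=r, t(cons)+1=u.

lru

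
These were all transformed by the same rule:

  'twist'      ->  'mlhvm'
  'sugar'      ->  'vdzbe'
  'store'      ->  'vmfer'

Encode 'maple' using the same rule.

Each letter's alphabet position (a=0..z=25) is mapped through 17·x+1 mod 26 — an affine cipher.
Applying it to maple: m(12)→17·12+1≡23=x; a(0)→17·0+1≡1=b; p(15)→17·15+1≡22=w; l(11)→17·11+1≡6=g; e(4)→17·4+1≡17=r (all mod 26).

xbwgr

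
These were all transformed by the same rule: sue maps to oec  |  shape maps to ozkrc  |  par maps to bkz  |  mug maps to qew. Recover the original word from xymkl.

bacon

Read the word backwards and shift each letter +10.
Undoing it on xymkl: shift back: x−10=n, y−10=o, m−10=c, k−10=a, l−10=b → nocab; then reverse → bacon.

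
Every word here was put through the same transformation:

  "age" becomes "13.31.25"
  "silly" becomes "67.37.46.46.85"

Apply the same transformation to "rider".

64.37.22.25.64

a(#1)→13 and g(#7)→31: differences scale by 3, so n = 3·pos + 10. The formula is n = 3×(alphabet index, a=1) + 10.
On rider: r=18→64, i=9→37, d=4→22, e=5→25, r=18→64.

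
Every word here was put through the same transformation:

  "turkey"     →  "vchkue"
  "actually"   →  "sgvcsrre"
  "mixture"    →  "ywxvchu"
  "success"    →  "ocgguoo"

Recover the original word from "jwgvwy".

t(19)→v(21) and u(20)→c(2) fit y≡7x+18 (mod 26); the inverse of 7 mod 26 is 15. This is an affine cipher: with a=0,…,z=25, each position x becomes (7x+18) mod 26.
Undoing it on jwgvwy: j(9)→15·(9−18)≡21=v; w(22)→15·(22−18)≡8=i; g(6)→15·(6−18)≡2=c; v(21)→15·(21−18)≡19=t; w(22)→15·(22−18)≡8=i; y(24)→15·(24−18)≡12=m (all mod 26).

victim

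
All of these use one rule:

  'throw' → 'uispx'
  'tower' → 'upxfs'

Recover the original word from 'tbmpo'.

salon

Compare letters: t→u is +1, h→i is +1, r→s is +1 — a constant shift. Each letter is shifted forward by 1 in the alphabet (a Caesar shift of +1).
Undoing it on tbmpo: t−1=s, b−1=a, m−1=l, p−1=o, o−1=n.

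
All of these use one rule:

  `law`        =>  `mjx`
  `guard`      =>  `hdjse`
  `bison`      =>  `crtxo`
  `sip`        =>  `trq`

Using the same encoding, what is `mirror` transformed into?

nrssxs

The shift depends on letter class: consonant l→m is +1, but vowel a→j is +9. Vowels shift forward by 9 and consonants shift forward by 1.
For mirror: m(cons)+1=n, i(vowel)+9=r, r(cons)+1=s, r(cons)+1=s, o(vowel)+9=x, r(cons)+1=s.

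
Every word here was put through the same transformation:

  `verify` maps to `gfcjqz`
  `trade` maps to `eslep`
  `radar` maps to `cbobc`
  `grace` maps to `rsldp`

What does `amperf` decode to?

pledge

Shifts by position in verify: pos 0: v→g (+11), pos 1: e→f (+1), pos 2: r→c (+11), pos 3: i→j (+1) — repeating every 2. The shifts repeat in a cycle of length 2: positions 0,1,… shift by +11, +1, then the pattern repeats.
Reversing it on amperf: a−11=p, m−1=l, p−11=e, e−1=d, r−11=g, f−1=e.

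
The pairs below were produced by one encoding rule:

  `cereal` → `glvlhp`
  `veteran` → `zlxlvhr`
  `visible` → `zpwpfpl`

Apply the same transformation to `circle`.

gpvgpl

The rule splits by letter class: vowels +7, consonants +4.
On circle: c(cons)+4=g, i(vowel)+7=p, r(cons)+4=v, c(cons)+4=g, l(cons)+4=p, e(vowel)+7=l.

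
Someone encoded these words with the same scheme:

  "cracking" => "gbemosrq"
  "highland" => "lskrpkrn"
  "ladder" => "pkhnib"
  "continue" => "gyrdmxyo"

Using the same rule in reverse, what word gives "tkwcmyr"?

Shifts by position in cracking: pos 0: c→g (+4), pos 1: r→b (+10), pos 2: a→e (+4), pos 3: c→m (+10) — repeating every 2. A repeating key of period 2 is used — shifts +4, +10 over and over.
Decoding tkwcmyr: t−4=p, k−10=a, w−4=s, c−10=s, m−4=i, y−10=o, r−4=n.

passion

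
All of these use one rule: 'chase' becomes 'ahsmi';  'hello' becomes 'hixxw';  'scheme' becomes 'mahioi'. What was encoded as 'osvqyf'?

c(2)→a(0) and h(7)→h(7) fit y≡17x+18 (mod 26); the inverse of 17 mod 26 is 23. Treating letters as 0–25, the rule is x ↦ 17x + 18 (mod 26).
Undoing it on osvqyf: o(14)→23·(14−18)≡12=m; s(18)→23·(18−18)≡0=a; v(21)→23·(21−18)≡17=r; q(16)→23·(16−18)≡6=g; y(24)→23·(24−18)≡8=i; f(5)→23·(5−18)≡13=n (all mod 26).

margin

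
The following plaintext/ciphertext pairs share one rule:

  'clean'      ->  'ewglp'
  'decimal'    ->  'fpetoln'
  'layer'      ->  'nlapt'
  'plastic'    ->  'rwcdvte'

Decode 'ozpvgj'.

monkey

Shifts by position in clean: pos 0: c→e (+2), pos 1: l→w (+11), pos 2: e→g (+2), pos 3: a→l (+11) — repeating every 2. The shifts repeat in a cycle of length 2: positions 0,1,… shift by +2, +11, then the pattern repeats.
Undoing it on ozpvgj: o−2=m, z−11=o, p−2=n, v−11=k, g−2=e, j−11=y.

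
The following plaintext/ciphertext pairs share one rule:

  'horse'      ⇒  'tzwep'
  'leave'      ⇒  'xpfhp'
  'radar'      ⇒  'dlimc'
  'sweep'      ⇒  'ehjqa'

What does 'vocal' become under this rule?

hzhmw

Shifts by position in horse: pos 0: h→t (+12), pos 1: o→z (+11), pos 2: r→w (+5), pos 3: s→e (+12), pos 4: e→p (+11) — repeating every 3. It's a Vigenère-style cipher with numeric key [12,11,5]: position i shifts by key[i mod 3].
For vocal: v+12=h, o+11=z, c+5=h, a+12=m, l+11=w.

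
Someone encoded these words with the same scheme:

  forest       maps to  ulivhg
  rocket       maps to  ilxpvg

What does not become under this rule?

Each letter is replaced by its mirror in the alphabet: a↔z, b↔y, c↔x, and so on (the Atbash cipher).
For not: n↔m, o↔l, t↔g.

mlg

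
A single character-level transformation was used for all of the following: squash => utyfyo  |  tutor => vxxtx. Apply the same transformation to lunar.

nxrfx

In squash: s→u is +2, q→t is +3, u→y is +4, a→f is +5 — the shift increases by 1 each position. The shift increases by 1 at each position, starting from +2: 2, 3, 4, ….
On lunar: l+2=n, u+3=x, n+4=r, a+5=f, r+6=x.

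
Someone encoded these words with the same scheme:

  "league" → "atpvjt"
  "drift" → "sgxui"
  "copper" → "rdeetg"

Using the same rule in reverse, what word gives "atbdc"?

Every letter moves 15 places later in the alphabet, wrapping around z→a.
Undoing it on atbdc: a−15=l, t−15=e, b−15=m, d−15=o, c−15=n.

lemon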